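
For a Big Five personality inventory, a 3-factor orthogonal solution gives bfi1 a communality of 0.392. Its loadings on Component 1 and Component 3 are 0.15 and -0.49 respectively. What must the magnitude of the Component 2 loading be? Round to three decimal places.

Under orthogonal rotation h² = Σλ², so λ_Component 2² = h² − (0.2626) = 0.392 − 0.2626 = 0.1294.
|λ| = √0.1294 = 0.3597.

0.360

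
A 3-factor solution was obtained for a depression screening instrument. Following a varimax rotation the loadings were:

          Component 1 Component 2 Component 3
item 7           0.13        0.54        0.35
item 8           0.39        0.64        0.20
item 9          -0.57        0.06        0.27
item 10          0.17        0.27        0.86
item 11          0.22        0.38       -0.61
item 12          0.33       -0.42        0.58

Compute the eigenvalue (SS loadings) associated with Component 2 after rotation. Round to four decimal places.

1.0985

SS loadings for Component 2 = 0.54² + 0.64² + 0.06² + 0.27² + 0.38² + (-0.42)² = 0.2916 + 0.4096 + 0.0036 + 0.0729 + 0.1444 + 0.1764 = 1.0985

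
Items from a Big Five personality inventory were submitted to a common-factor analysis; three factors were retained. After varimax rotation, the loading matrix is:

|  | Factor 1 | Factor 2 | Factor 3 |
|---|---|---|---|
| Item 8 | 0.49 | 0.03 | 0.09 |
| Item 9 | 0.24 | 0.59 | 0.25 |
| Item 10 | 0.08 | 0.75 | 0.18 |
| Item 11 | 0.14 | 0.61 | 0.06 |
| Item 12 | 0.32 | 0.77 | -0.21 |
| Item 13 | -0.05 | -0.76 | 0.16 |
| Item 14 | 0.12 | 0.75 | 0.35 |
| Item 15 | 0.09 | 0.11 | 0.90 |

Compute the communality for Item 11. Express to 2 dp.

0.40

h² = 0.14² + 0.61² + 0.06² = 0.0196 + 0.3721 + 0.0036 = 0.3953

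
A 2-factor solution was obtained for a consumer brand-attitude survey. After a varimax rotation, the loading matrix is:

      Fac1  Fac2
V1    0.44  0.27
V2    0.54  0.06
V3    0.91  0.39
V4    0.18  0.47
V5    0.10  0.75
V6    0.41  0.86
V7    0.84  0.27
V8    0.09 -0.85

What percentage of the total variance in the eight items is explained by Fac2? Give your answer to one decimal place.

31.8%

SS loadings for Fac2 = 0.27² + 0.06² + 0.39² + 0.47² + 0.75² + 0.86² + 0.27² + (-0.85)² = 2.5470
With 8 standardized items, total variance = 8. Proportion = 2.5470/8 = 0.3184 → 31.84%.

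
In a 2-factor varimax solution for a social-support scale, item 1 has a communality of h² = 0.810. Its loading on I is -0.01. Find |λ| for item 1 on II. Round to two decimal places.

Under orthogonal rotation h² = Σλ², so λ_II² = h² − (0.0001) = 0.810 − 0.0001 = 0.8099.
|λ| = √0.8099 = 0.8999.

0.90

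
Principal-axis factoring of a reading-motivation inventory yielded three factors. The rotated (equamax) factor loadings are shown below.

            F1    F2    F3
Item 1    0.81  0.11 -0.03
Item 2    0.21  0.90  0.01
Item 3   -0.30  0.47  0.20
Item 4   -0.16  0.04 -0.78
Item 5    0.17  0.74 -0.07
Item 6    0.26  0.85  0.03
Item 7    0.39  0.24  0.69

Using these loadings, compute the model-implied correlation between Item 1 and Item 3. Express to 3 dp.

-0.197

r̂ = Σ λ_i·λ_j across factors = (0.81)(-0.30) + (0.11)(0.47) + (-0.03)(0.20)
  = -0.2430 +0.0517 -0.0060 = -0.1973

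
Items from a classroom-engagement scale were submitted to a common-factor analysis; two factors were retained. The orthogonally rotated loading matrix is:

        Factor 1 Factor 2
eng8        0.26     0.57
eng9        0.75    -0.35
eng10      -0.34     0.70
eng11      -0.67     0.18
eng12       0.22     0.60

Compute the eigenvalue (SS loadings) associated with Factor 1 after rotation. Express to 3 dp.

SS loadings for Factor 1 = 0.26² + 0.75² + (-0.34)² + (-0.67)² + 0.22² = 0.0676 + 0.5625 + 0.1156 + 0.4489 + 0.0484 = 1.2430

1.243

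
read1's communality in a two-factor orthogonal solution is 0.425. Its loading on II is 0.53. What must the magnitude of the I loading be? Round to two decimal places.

Under orthogonal rotation h² = Σλ², so λ_I² = h² − (0.2809) = 0.425 − 0.2809 = 0.1441.
|λ| = √0.1441 = 0.3796.

0.38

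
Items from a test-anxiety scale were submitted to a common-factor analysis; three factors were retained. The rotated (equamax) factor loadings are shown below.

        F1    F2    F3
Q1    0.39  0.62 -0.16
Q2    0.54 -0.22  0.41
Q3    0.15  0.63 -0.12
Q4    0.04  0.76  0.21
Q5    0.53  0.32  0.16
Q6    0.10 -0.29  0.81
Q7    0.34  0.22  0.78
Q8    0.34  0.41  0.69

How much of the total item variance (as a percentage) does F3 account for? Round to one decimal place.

SS loadings for F3 = (-0.16)² + 0.41² + (-0.12)² + 0.21² + 0.16² + 0.81² + 0.78² + 0.69² = 2.0184
With 8 standardized items, total variance = 8. Proportion = 2.0184/8 = 0.2523 → 25.23%.

25.2%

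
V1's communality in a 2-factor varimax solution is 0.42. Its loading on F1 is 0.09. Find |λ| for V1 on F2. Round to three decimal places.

0.642

Under orthogonal rotation h² = Σλ², so λ_F2² = h² − (0.0081) = 0.42 − 0.0081 = 0.4119.
|λ| = √0.4119 = 0.6418.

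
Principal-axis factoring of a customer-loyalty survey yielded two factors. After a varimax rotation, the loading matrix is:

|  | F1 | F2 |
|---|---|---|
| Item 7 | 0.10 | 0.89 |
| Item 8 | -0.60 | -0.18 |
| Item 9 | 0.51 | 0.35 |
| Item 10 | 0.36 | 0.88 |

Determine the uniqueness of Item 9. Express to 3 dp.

h² = 0.51² + 0.35² = 0.2601 + 0.1225 = 0.3826
Uniqueness u² = 1 − h² = 1 − 0.3826 = 0.6174

0.617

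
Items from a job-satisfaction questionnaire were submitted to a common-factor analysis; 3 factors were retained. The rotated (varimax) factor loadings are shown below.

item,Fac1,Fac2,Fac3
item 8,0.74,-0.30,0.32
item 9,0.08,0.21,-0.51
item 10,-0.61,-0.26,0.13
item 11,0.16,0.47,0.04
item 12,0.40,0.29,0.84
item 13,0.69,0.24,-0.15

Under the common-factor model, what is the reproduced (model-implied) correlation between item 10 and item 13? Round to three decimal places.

r̂ = Σ λ_i·λ_j across factors = (-0.61)(0.69) + (-0.26)(0.24) + (0.13)(-0.15)
  = -0.4209 -0.0624 -0.0195 = -0.5028

-0.503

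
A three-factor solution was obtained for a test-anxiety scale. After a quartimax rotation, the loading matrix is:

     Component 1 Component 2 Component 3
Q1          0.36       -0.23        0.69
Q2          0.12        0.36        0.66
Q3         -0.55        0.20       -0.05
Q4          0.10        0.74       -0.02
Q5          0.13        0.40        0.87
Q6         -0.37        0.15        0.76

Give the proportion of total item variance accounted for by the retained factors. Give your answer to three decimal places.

0.635

SS loadings by factor: 0.6103, 0.9526, 2.2491; total = 3.8120.
Total variance with 6 standardized items is 6, so the solution explains 3.8120/6 = 0.6353.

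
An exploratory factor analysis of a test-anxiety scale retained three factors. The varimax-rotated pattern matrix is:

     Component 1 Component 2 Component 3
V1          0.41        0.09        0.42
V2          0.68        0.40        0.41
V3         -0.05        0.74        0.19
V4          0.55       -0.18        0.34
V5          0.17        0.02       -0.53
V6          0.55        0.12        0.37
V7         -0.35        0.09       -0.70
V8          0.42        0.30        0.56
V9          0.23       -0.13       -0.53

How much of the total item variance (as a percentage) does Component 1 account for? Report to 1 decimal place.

SS loadings for Component 1 = 0.41² + 0.68² + (-0.05)² + 0.55² + 0.17² + 0.55² + (-0.35)² + 0.42² + 0.23² = 1.6187
With 9 standardized items, total variance = 9. Proportion = 1.6187/9 = 0.1799 → 17.99%.

18.0%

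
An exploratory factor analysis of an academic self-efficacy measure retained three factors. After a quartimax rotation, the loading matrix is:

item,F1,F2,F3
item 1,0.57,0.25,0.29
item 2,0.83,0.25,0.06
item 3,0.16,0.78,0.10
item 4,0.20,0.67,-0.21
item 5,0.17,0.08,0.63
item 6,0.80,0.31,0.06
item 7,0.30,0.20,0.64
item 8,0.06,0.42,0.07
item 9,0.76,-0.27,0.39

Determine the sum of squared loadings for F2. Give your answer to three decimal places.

1.574

SS loadings for F2 = 0.25² + 0.25² + 0.78² + 0.67² + 0.08² + 0.31² + 0.20² + 0.42² + (-0.27)² = 0.0625 + 0.0625 + 0.6084 + 0.4489 + 0.0064 + 0.0961 + 0.0400 + 0.1764 + 0.0729 = 1.5741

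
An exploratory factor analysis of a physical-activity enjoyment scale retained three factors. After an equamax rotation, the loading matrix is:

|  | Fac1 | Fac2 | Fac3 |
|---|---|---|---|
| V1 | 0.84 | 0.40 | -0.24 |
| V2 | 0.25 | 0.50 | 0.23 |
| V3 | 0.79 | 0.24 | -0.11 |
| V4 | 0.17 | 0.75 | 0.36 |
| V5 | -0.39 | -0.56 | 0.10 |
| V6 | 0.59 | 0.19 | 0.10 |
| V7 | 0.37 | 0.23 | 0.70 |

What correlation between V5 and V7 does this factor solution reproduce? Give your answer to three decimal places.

-0.203

r̂ = Σ λ_i·λ_j across factors = (-0.39)(0.37) + (-0.56)(0.23) + (0.10)(0.70)
  = -0.1443 -0.1288 +0.0700 = -0.2031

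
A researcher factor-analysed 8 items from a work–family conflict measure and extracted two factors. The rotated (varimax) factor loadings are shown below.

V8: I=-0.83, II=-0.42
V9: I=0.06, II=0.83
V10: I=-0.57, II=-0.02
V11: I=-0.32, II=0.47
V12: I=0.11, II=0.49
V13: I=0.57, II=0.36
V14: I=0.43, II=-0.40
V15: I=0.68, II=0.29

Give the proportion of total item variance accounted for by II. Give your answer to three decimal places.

SS loadings for II = (-0.42)² + 0.83² + (-0.02)² + 0.47² + 0.49² + 0.36² + (-0.40)² + 0.29² = 1.7004
Proportion of variance = 1.7004 / 8 = 0.2125.

0.213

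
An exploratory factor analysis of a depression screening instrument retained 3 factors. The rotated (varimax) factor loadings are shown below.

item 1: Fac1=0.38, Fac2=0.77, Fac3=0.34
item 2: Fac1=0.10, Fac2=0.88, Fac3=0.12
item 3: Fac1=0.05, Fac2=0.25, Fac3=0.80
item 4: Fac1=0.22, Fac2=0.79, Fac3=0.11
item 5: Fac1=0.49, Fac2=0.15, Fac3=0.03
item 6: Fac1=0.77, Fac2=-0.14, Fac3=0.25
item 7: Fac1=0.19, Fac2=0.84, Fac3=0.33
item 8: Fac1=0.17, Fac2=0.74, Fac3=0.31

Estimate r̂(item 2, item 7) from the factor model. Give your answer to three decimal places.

r̂ = Σ λ_i·λ_j across factors = (0.10)(0.19) + (0.88)(0.84) + (0.12)(0.33)
  = +0.0190 +0.7392 +0.0396 = 0.7978

0.798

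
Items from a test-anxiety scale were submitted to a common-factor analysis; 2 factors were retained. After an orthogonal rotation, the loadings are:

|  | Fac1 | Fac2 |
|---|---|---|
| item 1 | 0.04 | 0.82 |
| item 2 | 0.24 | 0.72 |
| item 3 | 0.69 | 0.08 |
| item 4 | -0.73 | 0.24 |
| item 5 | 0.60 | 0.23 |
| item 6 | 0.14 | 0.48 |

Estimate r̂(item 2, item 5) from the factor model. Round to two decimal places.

r̂ = Σ λ_i·λ_j across factors = (0.24)(0.60) + (0.72)(0.23)
  = +0.1440 +0.1656 = 0.3096

0.31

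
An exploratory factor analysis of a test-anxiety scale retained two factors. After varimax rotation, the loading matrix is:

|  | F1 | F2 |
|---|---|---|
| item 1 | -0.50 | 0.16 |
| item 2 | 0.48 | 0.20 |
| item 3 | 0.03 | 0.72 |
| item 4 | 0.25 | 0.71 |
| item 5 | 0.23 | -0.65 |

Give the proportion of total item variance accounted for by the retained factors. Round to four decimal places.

SS loadings by factor: 0.5967, 1.5106; total = 2.1073.
Total variance with 5 standardized items is 5, so the solution explains 2.1073/5 = 0.4215.

0.4215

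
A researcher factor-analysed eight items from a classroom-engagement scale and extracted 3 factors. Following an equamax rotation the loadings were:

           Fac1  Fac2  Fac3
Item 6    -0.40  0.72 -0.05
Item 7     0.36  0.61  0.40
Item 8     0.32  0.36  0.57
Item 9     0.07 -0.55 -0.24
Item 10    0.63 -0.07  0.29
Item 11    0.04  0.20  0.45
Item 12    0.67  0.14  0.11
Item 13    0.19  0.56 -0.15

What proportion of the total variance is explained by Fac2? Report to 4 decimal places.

SS loadings for Fac2 = 0.72² + 0.61² + 0.36² + (-0.55)² + (-0.07)² + 0.20² + 0.14² + 0.56² = 1.7007
Proportion of variance = 1.7007 / 8 = 0.2126.

0.2126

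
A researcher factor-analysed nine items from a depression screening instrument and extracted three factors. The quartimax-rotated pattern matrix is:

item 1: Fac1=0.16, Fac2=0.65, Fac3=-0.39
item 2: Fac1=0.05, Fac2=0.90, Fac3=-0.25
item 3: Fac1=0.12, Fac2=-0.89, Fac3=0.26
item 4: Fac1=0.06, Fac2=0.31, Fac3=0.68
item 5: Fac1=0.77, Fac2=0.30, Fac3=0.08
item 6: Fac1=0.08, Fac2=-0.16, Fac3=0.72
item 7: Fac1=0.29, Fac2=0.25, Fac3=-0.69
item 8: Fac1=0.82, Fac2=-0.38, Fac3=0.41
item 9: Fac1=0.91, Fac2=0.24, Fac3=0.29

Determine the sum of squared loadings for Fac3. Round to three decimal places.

1.998

SS loadings for Fac3 = (-0.39)² + (-0.25)² + 0.26² + 0.68² + 0.08² + 0.72² + (-0.69)² + 0.41² + 0.29² = 0.1521 + 0.0625 + 0.0676 + 0.4624 + 0.0064 + 0.5184 + 0.4761 + 0.1681 + 0.0841 = 1.9977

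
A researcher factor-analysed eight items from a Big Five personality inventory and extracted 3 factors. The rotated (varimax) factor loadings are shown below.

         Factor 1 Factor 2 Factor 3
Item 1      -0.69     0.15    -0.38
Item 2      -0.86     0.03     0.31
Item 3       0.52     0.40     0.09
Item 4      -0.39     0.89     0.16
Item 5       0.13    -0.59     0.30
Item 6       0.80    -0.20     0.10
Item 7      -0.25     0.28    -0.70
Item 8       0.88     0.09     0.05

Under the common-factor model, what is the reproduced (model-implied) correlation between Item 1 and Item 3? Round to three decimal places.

r̂ = Σ λ_i·λ_j across factors = (-0.69)(0.52) + (0.15)(0.40) + (-0.38)(0.09)
  = -0.3588 +0.0600 -0.0342 = -0.3330

-0.333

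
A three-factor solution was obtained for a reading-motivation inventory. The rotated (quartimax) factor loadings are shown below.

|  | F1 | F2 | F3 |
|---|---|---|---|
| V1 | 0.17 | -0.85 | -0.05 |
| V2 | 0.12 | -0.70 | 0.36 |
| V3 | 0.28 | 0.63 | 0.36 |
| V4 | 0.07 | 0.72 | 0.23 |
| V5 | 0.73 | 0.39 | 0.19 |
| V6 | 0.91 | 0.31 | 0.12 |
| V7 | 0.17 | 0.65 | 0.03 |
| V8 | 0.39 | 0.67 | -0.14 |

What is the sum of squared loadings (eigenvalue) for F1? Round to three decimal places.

SS loadings for F1 = 0.17² + 0.12² + 0.28² + 0.07² + 0.73² + 0.91² + 0.17² + 0.39² = 0.0289 + 0.0144 + 0.0784 + 0.0049 + 0.5329 + 0.8281 + 0.0289 + 0.1521 = 1.6686

1.669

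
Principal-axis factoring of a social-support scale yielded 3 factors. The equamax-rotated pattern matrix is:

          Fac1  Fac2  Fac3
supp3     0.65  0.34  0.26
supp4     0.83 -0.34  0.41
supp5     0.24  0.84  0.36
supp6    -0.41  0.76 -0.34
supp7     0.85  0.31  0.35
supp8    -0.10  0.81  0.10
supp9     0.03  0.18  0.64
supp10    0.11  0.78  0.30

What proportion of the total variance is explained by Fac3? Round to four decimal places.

SS loadings for Fac3 = 0.26² + 0.41² + 0.36² + (-0.34)² + 0.35² + 0.10² + 0.64² + 0.30² = 1.1130
Proportion of variance = 1.1130 / 8 = 0.1391.

0.1391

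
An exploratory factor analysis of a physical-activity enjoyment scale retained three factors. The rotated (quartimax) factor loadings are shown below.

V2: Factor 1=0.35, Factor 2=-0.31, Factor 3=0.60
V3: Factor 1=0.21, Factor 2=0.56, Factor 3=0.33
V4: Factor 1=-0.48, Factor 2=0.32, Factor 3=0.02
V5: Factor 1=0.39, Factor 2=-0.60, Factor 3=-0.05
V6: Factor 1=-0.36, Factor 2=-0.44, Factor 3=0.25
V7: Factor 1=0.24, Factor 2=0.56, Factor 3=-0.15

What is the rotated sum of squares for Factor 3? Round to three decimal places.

SS loadings for Factor 3 = 0.60² + 0.33² + 0.02² + (-0.05)² + 0.25² + (-0.15)² = 0.3600 + 0.1089 + 0.0004 + 0.0025 + 0.0625 + 0.0225 = 0.5568

0.557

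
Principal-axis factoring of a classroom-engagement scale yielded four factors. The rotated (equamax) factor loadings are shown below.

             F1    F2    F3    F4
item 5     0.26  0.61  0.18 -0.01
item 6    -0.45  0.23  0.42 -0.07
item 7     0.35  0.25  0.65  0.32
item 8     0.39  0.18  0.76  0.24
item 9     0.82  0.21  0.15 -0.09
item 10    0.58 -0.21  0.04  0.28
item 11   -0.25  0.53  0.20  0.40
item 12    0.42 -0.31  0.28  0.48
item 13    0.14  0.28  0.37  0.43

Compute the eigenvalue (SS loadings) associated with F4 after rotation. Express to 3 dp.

SS loadings for F4 = (-0.01)² + (-0.07)² + 0.32² + 0.24² + (-0.09)² + 0.28² + 0.40² + 0.48² + 0.43² = 0.0001 + 0.0049 + 0.1024 + 0.0576 + 0.0081 + 0.0784 + 0.1600 + 0.2304 + 0.1849 = 0.8268

0.827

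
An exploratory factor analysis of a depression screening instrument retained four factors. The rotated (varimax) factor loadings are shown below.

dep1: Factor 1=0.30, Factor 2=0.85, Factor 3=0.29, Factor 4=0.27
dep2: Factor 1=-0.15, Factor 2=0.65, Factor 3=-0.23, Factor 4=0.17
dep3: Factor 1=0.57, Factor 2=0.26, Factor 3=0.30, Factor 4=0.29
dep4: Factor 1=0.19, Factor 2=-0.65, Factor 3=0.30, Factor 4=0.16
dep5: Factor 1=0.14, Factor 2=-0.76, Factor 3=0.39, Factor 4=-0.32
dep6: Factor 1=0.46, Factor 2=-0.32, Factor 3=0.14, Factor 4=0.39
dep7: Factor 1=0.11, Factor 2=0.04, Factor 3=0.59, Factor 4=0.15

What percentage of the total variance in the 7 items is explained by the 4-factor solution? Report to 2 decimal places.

SS loadings by factor: 0.7168, 2.3167, 0.8368, 0.4885; total = 4.3588.
Total variance with 7 standardized items is 7, so the solution explains 4.3588/7 = 0.6227 = 62.27%.

62.27%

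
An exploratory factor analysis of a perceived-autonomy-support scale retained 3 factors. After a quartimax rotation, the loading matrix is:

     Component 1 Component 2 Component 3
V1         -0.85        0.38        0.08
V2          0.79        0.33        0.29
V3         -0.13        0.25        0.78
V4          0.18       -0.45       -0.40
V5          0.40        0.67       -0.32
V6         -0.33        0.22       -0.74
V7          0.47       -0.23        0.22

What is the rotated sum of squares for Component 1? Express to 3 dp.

1.886

SS loadings for Component 1 = (-0.85)² + 0.79² + (-0.13)² + 0.18² + 0.40² + (-0.33)² + 0.47² = 0.7225 + 0.6241 + 0.0169 + 0.0324 + 0.1600 + 0.1089 + 0.2209 = 1.8857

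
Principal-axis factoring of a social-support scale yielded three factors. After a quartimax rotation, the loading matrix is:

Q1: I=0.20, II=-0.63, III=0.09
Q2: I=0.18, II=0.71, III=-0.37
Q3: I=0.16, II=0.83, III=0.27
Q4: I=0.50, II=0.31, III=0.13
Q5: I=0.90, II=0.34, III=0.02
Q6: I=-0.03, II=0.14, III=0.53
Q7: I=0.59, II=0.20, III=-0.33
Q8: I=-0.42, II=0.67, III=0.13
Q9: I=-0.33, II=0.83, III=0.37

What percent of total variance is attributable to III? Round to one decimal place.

SS loadings for III = 0.09² + (-0.37)² + 0.27² + 0.13² + 0.02² + 0.53² + (-0.33)² + 0.13² + 0.37² = 0.7788
With 9 standardized items, total variance = 9. Proportion = 0.7788/9 = 0.0865 → 8.65%.

8.7%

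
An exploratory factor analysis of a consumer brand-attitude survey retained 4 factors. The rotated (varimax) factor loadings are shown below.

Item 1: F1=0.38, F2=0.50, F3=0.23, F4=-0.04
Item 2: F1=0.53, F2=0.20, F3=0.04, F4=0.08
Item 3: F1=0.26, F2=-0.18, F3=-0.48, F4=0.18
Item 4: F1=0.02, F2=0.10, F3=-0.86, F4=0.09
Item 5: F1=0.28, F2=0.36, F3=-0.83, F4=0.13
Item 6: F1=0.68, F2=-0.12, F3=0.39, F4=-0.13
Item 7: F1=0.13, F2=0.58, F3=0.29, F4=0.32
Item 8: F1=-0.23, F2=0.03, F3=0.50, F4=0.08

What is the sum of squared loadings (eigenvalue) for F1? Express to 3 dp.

1.104

SS loadings for F1 = 0.38² + 0.53² + 0.26² + 0.02² + 0.28² + 0.68² + 0.13² + (-0.23)² = 0.1444 + 0.2809 + 0.0676 + 0.0004 + 0.0784 + 0.4624 + 0.0169 + 0.0529 = 1.1039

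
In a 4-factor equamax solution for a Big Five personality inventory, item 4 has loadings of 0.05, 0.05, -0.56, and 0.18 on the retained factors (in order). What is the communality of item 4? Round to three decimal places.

h² = 0.05² + 0.05² + (-0.56)² + 0.18² = 0.0025 + 0.0025 + 0.3136 + 0.0324 = 0.3510

0.351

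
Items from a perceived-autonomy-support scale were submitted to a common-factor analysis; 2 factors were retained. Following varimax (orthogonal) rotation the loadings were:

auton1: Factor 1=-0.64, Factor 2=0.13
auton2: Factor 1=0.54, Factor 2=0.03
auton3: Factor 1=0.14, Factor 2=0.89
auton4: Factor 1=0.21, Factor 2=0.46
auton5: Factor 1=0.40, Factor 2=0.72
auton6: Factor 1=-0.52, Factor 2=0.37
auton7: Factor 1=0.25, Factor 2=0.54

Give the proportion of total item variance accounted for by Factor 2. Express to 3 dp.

0.281

SS loadings for Factor 2 = 0.13² + 0.03² + 0.89² + 0.46² + 0.72² + 0.37² + 0.54² = 1.9684
Proportion of variance = 1.9684 / 7 = 0.2812.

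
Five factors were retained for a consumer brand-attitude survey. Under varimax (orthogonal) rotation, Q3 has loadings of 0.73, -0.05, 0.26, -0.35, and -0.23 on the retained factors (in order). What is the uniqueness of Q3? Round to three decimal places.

0.222

h² = 0.73² + (-0.05)² + 0.26² + (-0.35)² + (-0.23)² = 0.5329 + 0.0025 + 0.0676 + 0.1225 + 0.0529 = 0.7784
Uniqueness u² = 1 − h² = 1 − 0.7784 = 0.2216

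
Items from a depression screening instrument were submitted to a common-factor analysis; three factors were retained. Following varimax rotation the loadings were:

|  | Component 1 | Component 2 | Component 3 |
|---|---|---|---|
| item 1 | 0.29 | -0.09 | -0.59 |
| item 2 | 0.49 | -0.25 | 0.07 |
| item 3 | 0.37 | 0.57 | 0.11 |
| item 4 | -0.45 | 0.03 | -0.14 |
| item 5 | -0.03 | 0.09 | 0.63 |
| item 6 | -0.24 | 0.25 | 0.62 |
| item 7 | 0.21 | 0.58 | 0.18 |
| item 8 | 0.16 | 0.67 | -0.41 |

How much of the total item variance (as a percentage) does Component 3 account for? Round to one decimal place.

SS loadings for Component 3 = (-0.59)² + 0.07² + 0.11² + (-0.14)² + 0.63² + 0.62² + 0.18² + (-0.41)² = 1.3665
With 8 standardized items, total variance = 8. Proportion = 1.3665/8 = 0.1708 → 17.08%.

17.1%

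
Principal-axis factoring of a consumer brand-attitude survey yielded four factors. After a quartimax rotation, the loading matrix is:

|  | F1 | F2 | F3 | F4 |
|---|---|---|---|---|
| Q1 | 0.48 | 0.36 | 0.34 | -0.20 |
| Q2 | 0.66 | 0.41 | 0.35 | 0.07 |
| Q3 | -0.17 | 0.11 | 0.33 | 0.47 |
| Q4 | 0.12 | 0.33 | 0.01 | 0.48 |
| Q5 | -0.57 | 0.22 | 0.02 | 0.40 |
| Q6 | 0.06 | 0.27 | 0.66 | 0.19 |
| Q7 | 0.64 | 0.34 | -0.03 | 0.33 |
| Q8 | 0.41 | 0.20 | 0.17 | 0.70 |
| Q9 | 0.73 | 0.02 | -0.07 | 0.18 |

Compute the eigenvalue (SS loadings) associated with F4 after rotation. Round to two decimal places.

1.32

SS loadings for F4 = (-0.20)² + 0.07² + 0.47² + 0.48² + 0.40² + 0.19² + 0.33² + 0.70² + 0.18² = 0.0400 + 0.0049 + 0.2209 + 0.2304 + 0.1600 + 0.0361 + 0.1089 + 0.4900 + 0.0324 = 1.3236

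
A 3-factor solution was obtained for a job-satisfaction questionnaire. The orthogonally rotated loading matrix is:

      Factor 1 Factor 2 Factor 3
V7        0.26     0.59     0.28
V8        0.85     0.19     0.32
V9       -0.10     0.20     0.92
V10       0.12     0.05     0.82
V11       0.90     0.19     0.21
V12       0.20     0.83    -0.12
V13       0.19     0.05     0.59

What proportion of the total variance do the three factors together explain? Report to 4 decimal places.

SS loadings by factor: 1.7006, 1.1542, 2.1062; total = 4.9610.
Total variance with 7 standardized items is 7, so the solution explains 4.9610/7 = 0.7087.

0.7087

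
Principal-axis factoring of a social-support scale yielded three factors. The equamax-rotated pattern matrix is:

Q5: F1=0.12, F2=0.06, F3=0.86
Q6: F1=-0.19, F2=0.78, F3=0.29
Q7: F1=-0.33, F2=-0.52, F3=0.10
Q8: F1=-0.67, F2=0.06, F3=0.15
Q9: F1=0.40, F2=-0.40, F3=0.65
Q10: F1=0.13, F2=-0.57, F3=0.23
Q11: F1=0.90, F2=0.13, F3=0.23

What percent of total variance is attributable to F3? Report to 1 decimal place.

19.8%

SS loadings for F3 = 0.86² + 0.29² + 0.10² + 0.15² + 0.65² + 0.23² + 0.23² = 1.3845
With 7 standardized items, total variance = 7. Proportion = 1.3845/7 = 0.1978 → 19.78%.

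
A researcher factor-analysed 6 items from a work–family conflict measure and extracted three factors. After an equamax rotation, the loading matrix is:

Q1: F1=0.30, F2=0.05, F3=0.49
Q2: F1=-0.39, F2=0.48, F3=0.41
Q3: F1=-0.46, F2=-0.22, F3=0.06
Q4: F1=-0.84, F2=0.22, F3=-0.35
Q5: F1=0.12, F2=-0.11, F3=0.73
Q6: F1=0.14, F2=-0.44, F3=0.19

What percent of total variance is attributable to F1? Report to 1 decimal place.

SS loadings for F1 = 0.30² + (-0.39)² + (-0.46)² + (-0.84)² + 0.12² + 0.14² = 1.1933
With 6 standardized items, total variance = 6. Proportion = 1.1933/6 = 0.1989 → 19.89%.

19.9%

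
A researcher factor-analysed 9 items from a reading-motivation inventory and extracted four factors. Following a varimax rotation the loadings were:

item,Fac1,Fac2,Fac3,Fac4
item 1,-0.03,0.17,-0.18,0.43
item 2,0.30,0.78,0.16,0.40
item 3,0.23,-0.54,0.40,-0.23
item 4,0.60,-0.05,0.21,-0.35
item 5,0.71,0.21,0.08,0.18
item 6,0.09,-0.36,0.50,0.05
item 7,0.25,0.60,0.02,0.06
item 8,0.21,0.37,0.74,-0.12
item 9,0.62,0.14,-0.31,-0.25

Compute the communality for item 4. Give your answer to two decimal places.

h² = 0.60² + (-0.05)² + 0.21² + (-0.35)² = 0.3600 + 0.0025 + 0.0441 + 0.1225 = 0.5291

0.53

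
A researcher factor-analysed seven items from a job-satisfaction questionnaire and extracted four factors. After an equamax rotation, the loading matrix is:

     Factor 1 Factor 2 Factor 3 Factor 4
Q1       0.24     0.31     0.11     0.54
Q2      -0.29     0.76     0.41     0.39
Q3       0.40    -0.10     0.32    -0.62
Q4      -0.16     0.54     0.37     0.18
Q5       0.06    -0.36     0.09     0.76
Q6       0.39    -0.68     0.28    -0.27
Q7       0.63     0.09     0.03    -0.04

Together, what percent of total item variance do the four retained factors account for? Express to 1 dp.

SS loadings by factor: 0.8799, 1.5754, 0.5069, 1.5126; total = 4.4748.
Total variance with 7 standardized items is 7, so the solution explains 4.4748/7 = 0.6393 = 63.93%.

63.9%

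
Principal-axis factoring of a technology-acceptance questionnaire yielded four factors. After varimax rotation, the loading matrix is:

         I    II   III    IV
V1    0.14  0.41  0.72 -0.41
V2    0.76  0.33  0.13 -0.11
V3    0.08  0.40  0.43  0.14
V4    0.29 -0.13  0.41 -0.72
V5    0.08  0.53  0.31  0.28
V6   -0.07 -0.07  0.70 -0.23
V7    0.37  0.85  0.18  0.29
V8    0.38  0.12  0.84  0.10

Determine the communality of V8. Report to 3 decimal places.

0.874

h² = 0.38² + 0.12² + 0.84² + 0.10² = 0.1444 + 0.0144 + 0.7056 + 0.0100 = 0.8744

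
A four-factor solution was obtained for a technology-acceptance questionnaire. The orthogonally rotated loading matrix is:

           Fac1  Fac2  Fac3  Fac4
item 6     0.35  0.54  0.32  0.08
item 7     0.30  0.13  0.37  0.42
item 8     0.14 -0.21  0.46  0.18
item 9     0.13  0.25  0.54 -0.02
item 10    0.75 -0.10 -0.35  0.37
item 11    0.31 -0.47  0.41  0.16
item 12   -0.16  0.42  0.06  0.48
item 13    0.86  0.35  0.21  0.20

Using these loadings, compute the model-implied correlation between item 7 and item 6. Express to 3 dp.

0.327

r̂ = Σ λ_i·λ_j across factors = (0.30)(0.35) + (0.13)(0.54) + (0.37)(0.32) + (0.42)(0.08)
  = +0.1050 +0.0702 +0.1184 +0.0336 = 0.3272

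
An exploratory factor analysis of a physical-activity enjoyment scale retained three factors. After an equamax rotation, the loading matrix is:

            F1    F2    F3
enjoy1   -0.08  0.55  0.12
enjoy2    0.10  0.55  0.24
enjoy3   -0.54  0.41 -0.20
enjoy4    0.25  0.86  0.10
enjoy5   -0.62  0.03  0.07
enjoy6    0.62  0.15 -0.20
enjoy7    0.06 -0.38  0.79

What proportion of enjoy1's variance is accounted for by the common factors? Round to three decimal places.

h² = (-0.08)² + 0.55² + 0.12² = 0.0064 + 0.3025 + 0.0144 = 0.3233

0.323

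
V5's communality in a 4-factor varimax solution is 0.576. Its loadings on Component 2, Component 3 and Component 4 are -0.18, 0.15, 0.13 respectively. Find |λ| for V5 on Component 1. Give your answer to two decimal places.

0.71

Under orthogonal rotation h² = Σλ², so λ_Component 1² = h² − (0.0718) = 0.576 − 0.0718 = 0.5042.
|λ| = √0.5042 = 0.7101.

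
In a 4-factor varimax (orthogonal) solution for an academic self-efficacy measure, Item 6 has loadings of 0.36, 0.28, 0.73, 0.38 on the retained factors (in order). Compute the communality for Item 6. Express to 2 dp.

0.89

h² = 0.36² + 0.28² + 0.73² + 0.38² = 0.1296 + 0.0784 + 0.5329 + 0.1444 = 0.8853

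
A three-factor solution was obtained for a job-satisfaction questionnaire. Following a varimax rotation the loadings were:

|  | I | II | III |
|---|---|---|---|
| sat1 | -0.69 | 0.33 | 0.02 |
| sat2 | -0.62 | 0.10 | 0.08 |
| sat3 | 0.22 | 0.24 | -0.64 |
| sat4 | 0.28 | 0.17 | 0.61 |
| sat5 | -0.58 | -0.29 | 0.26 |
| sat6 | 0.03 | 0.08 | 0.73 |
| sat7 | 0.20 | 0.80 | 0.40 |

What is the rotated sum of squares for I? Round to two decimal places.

1.36

SS loadings for I = (-0.69)² + (-0.62)² + 0.22² + 0.28² + (-0.58)² + 0.03² + 0.20² = 0.4761 + 0.3844 + 0.0484 + 0.0784 + 0.3364 + 0.0009 + 0.0400 = 1.3646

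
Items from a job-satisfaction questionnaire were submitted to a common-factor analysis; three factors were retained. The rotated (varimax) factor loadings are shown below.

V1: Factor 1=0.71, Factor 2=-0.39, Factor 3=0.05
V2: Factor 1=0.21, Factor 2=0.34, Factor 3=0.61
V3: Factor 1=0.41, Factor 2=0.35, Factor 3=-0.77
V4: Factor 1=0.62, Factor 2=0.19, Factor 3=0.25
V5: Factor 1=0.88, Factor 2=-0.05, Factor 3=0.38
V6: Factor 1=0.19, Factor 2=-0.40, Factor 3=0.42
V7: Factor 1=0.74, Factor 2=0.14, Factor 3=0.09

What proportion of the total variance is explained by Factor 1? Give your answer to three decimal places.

SS loadings for Factor 1 = 0.71² + 0.21² + 0.41² + 0.62² + 0.88² + 0.19² + 0.74² = 2.4588
Proportion of variance = 2.4588 / 7 = 0.3513.

0.351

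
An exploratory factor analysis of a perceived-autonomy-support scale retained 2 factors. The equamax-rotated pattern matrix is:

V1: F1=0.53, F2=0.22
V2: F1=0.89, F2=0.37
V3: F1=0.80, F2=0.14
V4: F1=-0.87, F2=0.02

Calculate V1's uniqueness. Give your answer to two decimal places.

h² = 0.53² + 0.22² = 0.2809 + 0.0484 = 0.3293
Uniqueness u² = 1 − h² = 1 − 0.3293 = 0.6707

0.67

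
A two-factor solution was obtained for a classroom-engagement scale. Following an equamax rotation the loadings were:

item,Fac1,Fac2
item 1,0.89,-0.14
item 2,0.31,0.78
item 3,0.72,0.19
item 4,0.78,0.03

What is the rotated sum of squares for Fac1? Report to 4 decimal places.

SS loadings for Fac1 = 0.89² + 0.31² + 0.72² + 0.78² = 0.7921 + 0.0961 + 0.5184 + 0.6084 = 2.0150

2.0150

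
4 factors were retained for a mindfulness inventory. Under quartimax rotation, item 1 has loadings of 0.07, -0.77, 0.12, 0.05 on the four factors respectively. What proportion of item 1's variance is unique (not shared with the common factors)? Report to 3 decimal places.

0.385

h² = 0.07² + (-0.77)² + 0.12² + 0.05² = 0.0049 + 0.5929 + 0.0144 + 0.0025 = 0.6147
Uniqueness u² = 1 − h² = 1 − 0.6147 = 0.3853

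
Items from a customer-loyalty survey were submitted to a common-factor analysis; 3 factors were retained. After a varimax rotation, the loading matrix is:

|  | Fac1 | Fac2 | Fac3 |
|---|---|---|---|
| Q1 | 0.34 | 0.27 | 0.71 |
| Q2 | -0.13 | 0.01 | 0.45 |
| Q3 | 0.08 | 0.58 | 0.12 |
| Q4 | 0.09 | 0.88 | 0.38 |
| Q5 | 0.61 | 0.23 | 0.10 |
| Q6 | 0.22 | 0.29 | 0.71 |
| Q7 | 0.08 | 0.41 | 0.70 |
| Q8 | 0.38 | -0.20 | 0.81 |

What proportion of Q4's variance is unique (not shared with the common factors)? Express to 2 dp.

0.07

h² = 0.09² + 0.88² + 0.38² = 0.0081 + 0.7744 + 0.1444 = 0.9269
Uniqueness u² = 1 − h² = 1 − 0.9269 = 0.0731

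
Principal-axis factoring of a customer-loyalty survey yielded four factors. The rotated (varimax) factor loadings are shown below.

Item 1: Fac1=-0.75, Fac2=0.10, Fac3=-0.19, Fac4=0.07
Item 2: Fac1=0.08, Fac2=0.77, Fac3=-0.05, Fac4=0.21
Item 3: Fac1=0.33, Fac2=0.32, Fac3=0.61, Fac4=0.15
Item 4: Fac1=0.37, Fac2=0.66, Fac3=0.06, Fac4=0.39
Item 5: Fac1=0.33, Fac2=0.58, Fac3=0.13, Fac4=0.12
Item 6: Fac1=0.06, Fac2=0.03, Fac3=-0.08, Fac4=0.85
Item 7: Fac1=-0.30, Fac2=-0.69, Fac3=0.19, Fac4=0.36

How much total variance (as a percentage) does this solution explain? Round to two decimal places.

64.79%

Communalities: 0.6135, 0.6459, 0.6059, 0.7282, 0.4766, 0.7334, 0.7318; Σh² = 4.5353.
Total variance with 7 standardized items is 7, so the solution explains 4.5353/7 = 0.6479 = 64.79%.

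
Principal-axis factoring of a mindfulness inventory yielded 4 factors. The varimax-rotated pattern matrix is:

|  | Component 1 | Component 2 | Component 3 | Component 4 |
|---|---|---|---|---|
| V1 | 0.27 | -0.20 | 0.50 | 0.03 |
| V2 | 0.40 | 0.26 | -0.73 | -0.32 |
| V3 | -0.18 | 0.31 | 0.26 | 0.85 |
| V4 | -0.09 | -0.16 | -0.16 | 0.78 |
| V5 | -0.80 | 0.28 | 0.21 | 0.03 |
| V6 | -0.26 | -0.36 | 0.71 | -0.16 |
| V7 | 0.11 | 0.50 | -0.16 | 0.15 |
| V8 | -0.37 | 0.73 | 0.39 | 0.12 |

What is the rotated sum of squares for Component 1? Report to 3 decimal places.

SS loadings for Component 1 = 0.27² + 0.40² + (-0.18)² + (-0.09)² + (-0.80)² + (-0.26)² + 0.11² + (-0.37)² = 0.0729 + 0.1600 + 0.0324 + 0.0081 + 0.6400 + 0.0676 + 0.0121 + 0.1369 = 1.1300

1.130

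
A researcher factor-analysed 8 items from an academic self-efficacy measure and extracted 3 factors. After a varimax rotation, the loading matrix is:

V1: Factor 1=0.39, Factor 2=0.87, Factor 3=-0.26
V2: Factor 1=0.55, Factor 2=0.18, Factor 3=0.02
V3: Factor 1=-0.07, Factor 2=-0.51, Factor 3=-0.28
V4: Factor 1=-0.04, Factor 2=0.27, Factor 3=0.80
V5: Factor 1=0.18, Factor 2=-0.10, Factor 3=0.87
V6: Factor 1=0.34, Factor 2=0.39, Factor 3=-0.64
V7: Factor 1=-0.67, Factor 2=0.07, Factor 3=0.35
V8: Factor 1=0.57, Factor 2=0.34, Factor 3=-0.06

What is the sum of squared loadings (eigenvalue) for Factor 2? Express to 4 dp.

SS loadings for Factor 2 = 0.87² + 0.18² + (-0.51)² + 0.27² + (-0.10)² + 0.39² + 0.07² + 0.34² = 0.7569 + 0.0324 + 0.2601 + 0.0729 + 0.0100 + 0.1521 + 0.0049 + 0.1156 = 1.4049

1.4049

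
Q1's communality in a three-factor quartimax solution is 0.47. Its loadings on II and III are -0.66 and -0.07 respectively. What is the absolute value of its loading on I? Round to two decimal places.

Under orthogonal rotation h² = Σλ², so λ_I² = h² − (0.4405) = 0.47 − 0.4405 = 0.0295.
|λ| = √0.0295 = 0.1718.

0.17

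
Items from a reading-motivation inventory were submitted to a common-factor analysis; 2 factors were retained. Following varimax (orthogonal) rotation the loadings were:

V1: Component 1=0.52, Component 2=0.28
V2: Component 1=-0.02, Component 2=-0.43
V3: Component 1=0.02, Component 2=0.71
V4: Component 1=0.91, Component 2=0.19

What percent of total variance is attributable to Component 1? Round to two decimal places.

SS loadings for Component 1 = 0.52² + (-0.02)² + 0.02² + 0.91² = 1.0993
With 4 standardized items, total variance = 4. Proportion = 1.0993/4 = 0.2748 → 27.48%.

27.48%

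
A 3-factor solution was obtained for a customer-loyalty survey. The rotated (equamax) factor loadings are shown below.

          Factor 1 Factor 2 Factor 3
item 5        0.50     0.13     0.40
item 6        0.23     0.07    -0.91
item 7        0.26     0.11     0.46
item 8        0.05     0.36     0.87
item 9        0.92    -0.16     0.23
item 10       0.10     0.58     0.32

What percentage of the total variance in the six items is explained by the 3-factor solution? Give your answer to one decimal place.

64.4%

SS loadings by factor: 1.2294, 0.5255, 2.1119; total = 3.8668.
Total variance with 6 standardized items is 6, so the solution explains 3.8668/6 = 0.6445 = 64.45%.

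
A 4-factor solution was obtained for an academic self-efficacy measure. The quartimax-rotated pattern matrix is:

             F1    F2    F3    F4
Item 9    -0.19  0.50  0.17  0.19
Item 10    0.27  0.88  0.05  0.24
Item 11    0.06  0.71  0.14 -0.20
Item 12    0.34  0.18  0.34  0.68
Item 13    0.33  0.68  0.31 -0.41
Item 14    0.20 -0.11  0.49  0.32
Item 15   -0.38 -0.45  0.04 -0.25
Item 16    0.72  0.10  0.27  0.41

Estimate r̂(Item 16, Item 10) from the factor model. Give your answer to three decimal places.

0.394

r̂ = Σ λ_i·λ_j across factors = (0.72)(0.27) + (0.10)(0.88) + (0.27)(0.05) + (0.41)(0.24)
  = +0.1944 +0.0880 +0.0135 +0.0984 = 0.3943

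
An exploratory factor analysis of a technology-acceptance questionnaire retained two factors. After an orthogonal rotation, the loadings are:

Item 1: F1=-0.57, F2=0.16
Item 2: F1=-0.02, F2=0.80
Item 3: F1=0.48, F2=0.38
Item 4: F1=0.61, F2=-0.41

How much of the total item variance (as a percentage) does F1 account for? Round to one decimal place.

SS loadings for F1 = (-0.57)² + (-0.02)² + 0.48² + 0.61² = 0.9278
With 4 standardized items, total variance = 4. Proportion = 0.9278/4 = 0.2319 → 23.20%.

23.2%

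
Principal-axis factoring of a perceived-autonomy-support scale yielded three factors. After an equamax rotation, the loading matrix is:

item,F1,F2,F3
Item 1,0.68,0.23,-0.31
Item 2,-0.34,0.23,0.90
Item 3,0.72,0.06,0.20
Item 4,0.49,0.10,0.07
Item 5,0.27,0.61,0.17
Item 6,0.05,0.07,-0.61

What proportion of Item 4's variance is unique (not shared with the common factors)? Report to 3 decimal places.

h² = 0.49² + 0.10² + 0.07² = 0.2401 + 0.0100 + 0.0049 = 0.2550
Uniqueness u² = 1 − h² = 1 − 0.2550 = 0.7450

0.745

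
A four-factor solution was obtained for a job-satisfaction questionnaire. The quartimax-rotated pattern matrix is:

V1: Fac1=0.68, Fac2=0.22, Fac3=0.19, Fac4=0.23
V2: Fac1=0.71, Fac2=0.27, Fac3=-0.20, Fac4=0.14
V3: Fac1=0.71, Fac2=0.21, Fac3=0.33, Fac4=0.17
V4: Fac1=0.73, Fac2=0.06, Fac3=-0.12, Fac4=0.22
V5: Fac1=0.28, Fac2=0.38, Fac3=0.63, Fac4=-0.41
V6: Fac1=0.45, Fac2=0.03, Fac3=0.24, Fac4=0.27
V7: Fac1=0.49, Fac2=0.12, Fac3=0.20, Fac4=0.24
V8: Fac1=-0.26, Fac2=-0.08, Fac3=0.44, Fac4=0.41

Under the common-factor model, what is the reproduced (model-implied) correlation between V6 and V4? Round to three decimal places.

0.361

r̂ = Σ λ_i·λ_j across factors = (0.45)(0.73) + (0.03)(0.06) + (0.24)(-0.12) + (0.27)(0.22)
  = +0.3285 +0.0018 -0.0288 +0.0594 = 0.3609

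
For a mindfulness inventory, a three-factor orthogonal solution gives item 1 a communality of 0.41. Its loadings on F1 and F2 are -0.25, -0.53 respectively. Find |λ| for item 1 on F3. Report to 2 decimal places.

Under orthogonal rotation h² = Σλ², so λ_F3² = h² − (0.3434) = 0.41 − 0.3434 = 0.0666.
|λ| = √0.0666 = 0.2581.

0.26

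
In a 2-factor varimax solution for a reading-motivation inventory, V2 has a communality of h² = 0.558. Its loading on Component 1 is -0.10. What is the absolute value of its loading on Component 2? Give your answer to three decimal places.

0.740

Under orthogonal rotation h² = Σλ², so λ_Component 2² = h² − (0.0100) = 0.558 − 0.0100 = 0.5480.
|λ| = √0.5480 = 0.7403.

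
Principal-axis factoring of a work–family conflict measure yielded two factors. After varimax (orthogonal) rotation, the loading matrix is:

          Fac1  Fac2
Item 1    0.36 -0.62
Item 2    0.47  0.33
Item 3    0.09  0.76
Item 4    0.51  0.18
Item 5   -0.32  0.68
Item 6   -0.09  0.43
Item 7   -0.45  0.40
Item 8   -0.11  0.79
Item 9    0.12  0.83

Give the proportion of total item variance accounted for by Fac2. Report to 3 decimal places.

0.358

SS loadings for Fac2 = (-0.62)² + 0.33² + 0.76² + 0.18² + 0.68² + 0.43² + 0.40² + 0.79² + 0.83² = 3.2236
Proportion of variance = 3.2236 / 9 = 0.3582.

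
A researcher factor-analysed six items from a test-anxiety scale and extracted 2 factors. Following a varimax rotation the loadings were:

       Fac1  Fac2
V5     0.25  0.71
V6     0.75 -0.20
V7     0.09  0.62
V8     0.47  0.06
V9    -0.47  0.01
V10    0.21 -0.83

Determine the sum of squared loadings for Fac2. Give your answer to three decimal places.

1.621

SS loadings for Fac2 = 0.71² + (-0.20)² + 0.62² + 0.06² + 0.01² + (-0.83)² = 0.5041 + 0.0400 + 0.3844 + 0.0036 + 0.0001 + 0.6889 = 1.6211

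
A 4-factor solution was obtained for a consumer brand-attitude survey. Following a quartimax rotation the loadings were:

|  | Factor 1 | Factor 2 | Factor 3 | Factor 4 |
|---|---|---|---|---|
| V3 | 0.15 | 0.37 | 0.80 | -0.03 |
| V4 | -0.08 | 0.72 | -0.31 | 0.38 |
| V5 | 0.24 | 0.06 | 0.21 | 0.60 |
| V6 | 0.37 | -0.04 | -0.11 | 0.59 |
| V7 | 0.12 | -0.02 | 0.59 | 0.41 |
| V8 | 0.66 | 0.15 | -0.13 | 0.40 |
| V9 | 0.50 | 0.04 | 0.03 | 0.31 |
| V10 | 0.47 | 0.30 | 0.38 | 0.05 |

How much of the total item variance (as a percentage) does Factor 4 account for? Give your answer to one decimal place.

SS loadings for Factor 4 = (-0.03)² + 0.38² + 0.60² + 0.59² + 0.41² + 0.40² + 0.31² + 0.05² = 1.2801
With 8 standardized items, total variance = 8. Proportion = 1.2801/8 = 0.1600 → 16.00%.

16.0%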